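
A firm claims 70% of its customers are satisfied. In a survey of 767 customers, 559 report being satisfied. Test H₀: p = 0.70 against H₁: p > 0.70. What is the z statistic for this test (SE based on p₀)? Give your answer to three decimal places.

z = 1.741

p̂ = 559/767 = 0.72881.
Standard error under H₀: √(0.7×0.3/767) = 0.01655.
z = (0.72881 − 0.7)/0.01655 = 0.02881/0.01655 = 1.741.
p-value = P(Z > 1.741) ≈ 0.0408.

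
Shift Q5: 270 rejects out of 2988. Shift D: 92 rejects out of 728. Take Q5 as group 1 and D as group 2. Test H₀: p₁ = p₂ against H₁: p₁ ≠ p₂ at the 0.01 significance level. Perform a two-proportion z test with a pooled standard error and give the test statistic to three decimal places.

z = -2.938

p̂₁ = 270/2988 = 0.090361, p̂₂ = 92/728 = 0.126374.
Pooled p̂ = (270+92)/(2988+728) = 362/3716 = 0.097417.
SE = √(0.0879266 × 0.0017083) = 0.012256.
z = (0.090361 − 0.126374)/0.012256 = -0.036013/0.012256 = -2.938.
p-value = 2·P(Z > 2.938) ≈ 0.0033, so at α = 0.01 we reject H₀.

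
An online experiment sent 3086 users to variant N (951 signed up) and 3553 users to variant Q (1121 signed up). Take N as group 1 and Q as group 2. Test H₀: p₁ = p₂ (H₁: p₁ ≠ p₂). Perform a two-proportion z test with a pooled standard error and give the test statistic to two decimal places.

p̂₁ = 951/3086 ≈ 0.3082, p̂₂ = 1121/3553 ≈ 0.3155.
Pooled p̂ = (951+1121)/(3086+3553) = 2072/6639 = 0.3121.
SE = √(p̂(1−p̂)(1/n₁+1/n₂)) = √(0.3121·0.6879·0.000605496) = √(0.000129995) = 0.0114.
z = (0.3082 − 0.3155)/0.0114 = -0.0073/0.0114 = -0.64.
Two-sided p-value ≈ 2·Φ(−0.644) = 0.5196.

z = -0.64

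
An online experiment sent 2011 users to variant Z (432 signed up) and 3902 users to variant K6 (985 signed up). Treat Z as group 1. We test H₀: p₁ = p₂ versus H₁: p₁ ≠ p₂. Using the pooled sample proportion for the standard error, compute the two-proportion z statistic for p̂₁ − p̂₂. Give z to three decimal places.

p̂₁ = 432/2011 = 0.214818, p̂₂ = 985/3902 = 0.252435.
Pooled p̂ = (432+985)/(2011+3902) = 1417/5913 = 0.239641.
SE = √(p̂(1−p̂)(1/n₁+1/n₂)) = √(0.239641·0.760359·0.000753544) = √(0.000137306) = 0.011718.
z = (0.214818 − 0.252435)/0.011718 = -0.037617/0.011718 = -3.210.
Two-sided p-value ≈ 2·Φ(−3.210) = 0.0013.

z = -3.210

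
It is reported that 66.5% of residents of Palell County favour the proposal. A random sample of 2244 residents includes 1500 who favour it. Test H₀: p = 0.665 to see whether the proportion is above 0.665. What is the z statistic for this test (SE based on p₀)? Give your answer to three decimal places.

z = 0.346

p̂ = 1500/2244 ≈ 0.66845.
Standard error under H₀: √(0.665×0.335/2244) = 0.00996.
z = (0.66845 − 0.665)/0.00996 = 0.00345/0.00996 = 0.346.
p-value = P(Z > 0.346) ≈ 0.3646.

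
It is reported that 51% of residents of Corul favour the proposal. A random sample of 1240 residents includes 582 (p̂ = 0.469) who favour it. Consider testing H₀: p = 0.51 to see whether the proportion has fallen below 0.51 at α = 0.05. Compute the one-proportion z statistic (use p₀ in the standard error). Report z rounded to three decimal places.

z = -2.863

p̂ = 582/1240 = 0.46935.
Under H₀, SE = √(0.51·0.49/1240) = √(0.000201532) = 0.01420.
z = (0.46935 − 0.51)/0.01420 = -0.04065/0.01420 = -2.863.
p-value = P(Z < -2.863) ≈ 0.0021; since p < α = 0.05, reject H₀.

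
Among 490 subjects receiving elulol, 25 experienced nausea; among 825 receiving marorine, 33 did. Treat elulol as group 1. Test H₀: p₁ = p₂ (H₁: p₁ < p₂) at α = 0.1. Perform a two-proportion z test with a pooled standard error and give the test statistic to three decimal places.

p̂₁ = 25/490 ≈ 0.05102, p̂₂ = 33/825 ≈ 0.04000.
Pooled p̂ = (25+33)/(490+825) = 58/1315 = 0.04411.
SE = √(0.0421611 × 0.00325294) = 0.01171.
z = (0.05102 − 0.04000)/0.01171 = 0.01102/0.01171 = 0.941.
p-value = P(Z < 0.941) ≈ 0.8267; since p > α = 0.1, fail to reject H₀.

z = 0.941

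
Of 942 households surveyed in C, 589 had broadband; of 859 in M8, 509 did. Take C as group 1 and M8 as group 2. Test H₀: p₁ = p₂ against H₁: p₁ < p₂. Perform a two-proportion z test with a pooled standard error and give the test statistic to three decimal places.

z = 1.422

p̂₁ = 589/942 ≈ 0.62527, p̂₂ = 509/859 ≈ 0.59255.
Pooled p̂ = (589+509)/(942+859) = 1098/1801 = 0.60966.
SE = √(p̂(1−p̂)(1/n₁+1/n₂)) = √(0.60966·0.39034·0.00222572) = √(0.000529663) = 0.02301.
z = (0.62527 − 0.59255)/0.02301 = 0.03272/0.02301 = 1.422.
p-value = P(Z < 1.422) ≈ 0.9224.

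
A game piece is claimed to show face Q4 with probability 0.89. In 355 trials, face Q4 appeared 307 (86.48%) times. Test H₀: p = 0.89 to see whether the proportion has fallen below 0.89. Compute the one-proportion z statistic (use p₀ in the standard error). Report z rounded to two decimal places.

z = -1.52

p̂ = 307/355 ≈ 0.8648.
SE = √(p₀(1−p₀)/n) = √(0.0979/355) = 0.0166.
z = (0.8648 − 0.89)/0.0166 = -0.0252/0.0166 = -1.52.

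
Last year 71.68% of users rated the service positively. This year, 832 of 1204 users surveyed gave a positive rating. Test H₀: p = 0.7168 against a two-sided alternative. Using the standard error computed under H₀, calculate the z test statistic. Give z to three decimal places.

p̂ = 832/1204 ≈ 0.69103.
Under H₀, SE = √(0.7168·0.2832/1204) = √(0.000168603) = 0.01298.
z = (0.69103 − 0.7168)/0.01298 = -0.02577/0.01298 = -1.985.
p-value = 2·P(Z > 1.985) ≈ 0.0472.

z = -1.985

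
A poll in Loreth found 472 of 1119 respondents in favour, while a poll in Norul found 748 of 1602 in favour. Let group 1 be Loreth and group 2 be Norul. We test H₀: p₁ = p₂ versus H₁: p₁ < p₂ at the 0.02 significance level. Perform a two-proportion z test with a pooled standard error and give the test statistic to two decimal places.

z = -2.33

p̂₁ = 472/1119 = 0.42181, p̂₂ = 748/1602 = 0.46692.
Pooled p̂ = (472+748)/(1119+1602) = 1220/2721 = 0.44836.
SE = √(0.247334 × 0.00151787) = 0.01938.
z = (0.42181 − 0.46692)/0.01938 = -0.04511/0.01938 = -2.33.
p-value = P(Z < -2.328) ≈ 0.0100; since p < α = 0.02, reject H₀.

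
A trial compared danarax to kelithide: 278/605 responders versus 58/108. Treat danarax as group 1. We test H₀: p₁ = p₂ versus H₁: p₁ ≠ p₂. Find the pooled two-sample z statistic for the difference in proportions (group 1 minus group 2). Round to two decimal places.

p̂₁ = 278/605 ≈ 0.4595, p̂₂ = 58/108 ≈ 0.5370.
Pooled p̂ = (278+58)/(605+108) = 336/713 = 0.4712.
SE = √(0.249173 × 0.0109122) = 0.0521.
z = (0.4595 − 0.5370)/0.0521 = -0.0775/0.0521 = -1.49.
p-value = 2·P(Z > 1.487) ≈ 0.1370.

z = -1.49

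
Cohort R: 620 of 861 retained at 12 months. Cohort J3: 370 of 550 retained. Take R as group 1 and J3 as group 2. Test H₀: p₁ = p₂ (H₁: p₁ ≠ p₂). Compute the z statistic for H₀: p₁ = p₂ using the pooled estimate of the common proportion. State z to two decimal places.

p̂₁ = 620/861 = 0.7201, p̂₂ = 370/550 = 0.6727.
Pooled p̂ = (620+370)/(861+550) = 990/1411 = 0.7016.
SE = √(p̂(1−p̂)(1/n₁+1/n₂)) = √(0.7016·0.2984·0.00297962) = √(0.00062377) = 0.0250.
z = (0.7201 − 0.6727)/0.0250 = 0.0474/0.0250 = 1.90.
Two-sided p-value ≈ 2·Φ(−1.896) = 0.0579.

z = 1.90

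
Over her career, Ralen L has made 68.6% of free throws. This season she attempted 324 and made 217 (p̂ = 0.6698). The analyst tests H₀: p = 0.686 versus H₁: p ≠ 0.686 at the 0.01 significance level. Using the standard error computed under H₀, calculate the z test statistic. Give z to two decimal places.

p̂ = 217/324 = 0.6698.
Standard error under H₀: √(0.686×0.314/324) = 0.0258.
z = (0.6698 − 0.686)/0.0258 = -0.0162/0.0258 = -0.63.
Two-sided p-value ≈ 2·Φ(−0.630) = 0.5286. With α = 0.01, fail to reject H₀.

z = -0.63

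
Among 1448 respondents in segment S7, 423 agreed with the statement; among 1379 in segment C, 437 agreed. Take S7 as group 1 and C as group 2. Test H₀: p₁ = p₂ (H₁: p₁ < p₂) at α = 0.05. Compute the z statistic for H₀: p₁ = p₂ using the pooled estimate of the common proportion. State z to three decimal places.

z = -1.431

p̂₁ = 423/1448 ≈ 0.29213, p̂₂ = 437/1379 ≈ 0.31690.
Pooled p̂ = (423+437)/(1448+1379) = 860/2827 = 0.30421.
SE = √(0.211666 × 0.00141577) = 0.01731.
z = (0.29213 − 0.31690)/0.01731 = -0.02477/0.01731 = -1.431.
p-value = P(Z < -1.431) ≈ 0.0762. With α = 0.05, fail to reject H₀.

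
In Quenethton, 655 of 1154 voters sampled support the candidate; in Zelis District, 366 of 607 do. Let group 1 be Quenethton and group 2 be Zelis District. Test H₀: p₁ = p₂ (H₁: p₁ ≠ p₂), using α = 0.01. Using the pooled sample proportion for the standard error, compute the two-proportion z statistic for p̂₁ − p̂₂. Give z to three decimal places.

z = -1.429

p̂₁ = 655/1154 = 0.56759, p̂₂ = 366/607 = 0.60297.
Pooled p̂ = (655+366)/(1154+607) = 1021/1761 = 0.57978.
SE = √(p̂(1−p̂)(1/n₁+1/n₂)) = √(0.57978·0.42022·0.002514) = √(0.000612496) = 0.02475.
z = (0.56759 − 0.60297)/0.02475 = -0.03538/0.02475 = -1.429.
p-value = 2·P(Z > 1.429) ≈ 0.1529, so at α = 0.01 we fail to reject H₀.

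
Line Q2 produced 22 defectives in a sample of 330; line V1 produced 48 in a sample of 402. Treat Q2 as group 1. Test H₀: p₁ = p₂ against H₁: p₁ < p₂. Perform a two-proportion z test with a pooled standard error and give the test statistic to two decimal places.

p̂₁ = 22/330 ≈ 0.06667, p̂₂ = 48/402 ≈ 0.11940.
Pooled p̂ = (22+48)/(330+402) = 70/732 = 0.09563.
SE = √(0.0864836 × 0.00551787) = 0.02185.
z = (0.06667 − 0.11940)/0.02185 = -0.05273/0.02185 = -2.41.
p-value = P(Z < -2.414) ≈ 0.0079.

z = -2.41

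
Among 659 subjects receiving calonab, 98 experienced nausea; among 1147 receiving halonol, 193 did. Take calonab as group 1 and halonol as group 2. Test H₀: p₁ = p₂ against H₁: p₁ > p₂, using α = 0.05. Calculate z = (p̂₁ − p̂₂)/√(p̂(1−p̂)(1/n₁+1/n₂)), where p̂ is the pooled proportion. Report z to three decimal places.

p̂₁ = 98/659 ≈ 0.14871, p̂₂ = 193/1147 ≈ 0.16827.
Pooled p̂ = (98+193)/(659+1147) = 291/1806 = 0.16113.
SE = √(0.135167 × 0.00238929) = 0.01797.
z = (0.14871 − 0.16827)/0.01797 = -0.01956/0.01797 = -1.088.
p-value = P(Z > -1.088) ≈ 0.8617, so at α = 0.05 we fail to reject H₀.

z = -1.088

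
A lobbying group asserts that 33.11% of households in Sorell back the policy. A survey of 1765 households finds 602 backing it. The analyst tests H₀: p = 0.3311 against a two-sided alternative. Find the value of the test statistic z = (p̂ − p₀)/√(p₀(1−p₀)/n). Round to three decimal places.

p̂ = 602/1765 ≈ 0.34108.
Under H₀, SE = √(0.3311·0.6689/1765) = √(0.00012548) = 0.01120.
z = (0.34108 − 0.3311)/0.01120 = 0.00998/0.01120 = 0.891.
Two-sided p-value ≈ 2·Φ(−0.891) = 0.3731.

z = 0.891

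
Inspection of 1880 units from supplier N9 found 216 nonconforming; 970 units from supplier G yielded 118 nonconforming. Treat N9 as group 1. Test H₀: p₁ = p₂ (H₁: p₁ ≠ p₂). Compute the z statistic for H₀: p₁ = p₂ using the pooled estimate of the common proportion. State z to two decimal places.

p̂₁ = 216/1880 ≈ 0.1149, p̂₂ = 118/970 ≈ 0.1216.
Pooled p̂ = (216+118)/(1880+970) = 334/2850 = 0.1172.
SE = √(p̂(1−p̂)(1/n₁+1/n₂)) = √(0.1172·0.8828·0.00156284) = √(0.00016169) = 0.0127.
z = (0.1149 − 0.1216)/0.0127 = -0.0067/0.0127 = -0.53.

z = -0.53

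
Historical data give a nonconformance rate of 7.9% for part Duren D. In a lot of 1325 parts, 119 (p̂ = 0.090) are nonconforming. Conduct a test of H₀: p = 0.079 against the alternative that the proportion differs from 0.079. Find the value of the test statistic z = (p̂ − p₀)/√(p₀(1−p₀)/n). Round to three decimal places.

p̂ = 119/1325 = 0.08981.
Standard error under H₀: √(0.079×0.921/1325) = 0.00741.
z = (0.08981 − 0.079)/0.00741 = 0.01081/0.00741 = 1.459.

z = 1.459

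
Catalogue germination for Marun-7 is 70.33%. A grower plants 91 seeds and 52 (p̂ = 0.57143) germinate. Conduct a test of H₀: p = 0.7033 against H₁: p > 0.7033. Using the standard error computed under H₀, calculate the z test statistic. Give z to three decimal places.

z = -2.754

p̂ = 52/91 = 0.57143.
SE = √(p₀(1−p₀)/n) = √(0.20867/91) = 0.04789.
z = (0.57143 − 0.7033)/0.04789 = -0.13187/0.04789 = -2.754.
p-value = P(Z > -2.754) ≈ 0.9971.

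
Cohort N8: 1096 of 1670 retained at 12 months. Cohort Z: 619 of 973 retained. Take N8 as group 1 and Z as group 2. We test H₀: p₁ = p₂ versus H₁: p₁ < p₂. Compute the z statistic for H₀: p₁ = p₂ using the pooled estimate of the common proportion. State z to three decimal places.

z = 1.045

p̂₁ = 1096/1670 = 0.65629, p̂₂ = 619/973 = 0.63618.
Pooled p̂ = (1096+619)/(1670+973) = 1715/2643 = 0.64888.
SE = √(0.227834 × 0.00162655) = 0.01925.
z = (0.65629 − 0.63618)/0.01925 = 0.02011/0.01925 = 1.045.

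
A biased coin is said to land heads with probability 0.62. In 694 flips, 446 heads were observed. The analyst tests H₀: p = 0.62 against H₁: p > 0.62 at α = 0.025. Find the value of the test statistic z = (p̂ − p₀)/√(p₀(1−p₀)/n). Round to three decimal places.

z = 1.229

p̂ = 446/694 = 0.64265.
Standard error under H₀: √(0.62×0.38/694) = 0.01843.
z = (0.64265 − 0.62)/0.01843 = 0.02265/0.01843 = 1.229.
p-value = P(Z > 1.229) ≈ 0.1095; since p > α = 0.025, fail to reject H₀.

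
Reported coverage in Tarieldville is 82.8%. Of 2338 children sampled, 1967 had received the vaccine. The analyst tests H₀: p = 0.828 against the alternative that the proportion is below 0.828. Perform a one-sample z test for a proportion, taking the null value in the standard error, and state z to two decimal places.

z = 1.71

p̂ = 1967/2338 = 0.8413.
Under H₀, SE = √(0.828·0.172/2338) = √(6.09136e-05) = 0.0078.
z = (0.8413 − 0.828)/0.0078 = 0.0133/0.0078 = 1.71.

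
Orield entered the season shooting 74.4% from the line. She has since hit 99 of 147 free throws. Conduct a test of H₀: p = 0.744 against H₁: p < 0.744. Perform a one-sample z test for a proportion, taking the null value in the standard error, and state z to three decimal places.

p̂ = 99/147 = 0.67347.
Standard error under H₀: √(0.744×0.256/147) = 0.03600.
z = (0.67347 − 0.744)/0.03600 = -0.07053/0.03600 = -1.959.
p-value = P(Z < -1.959) ≈ 0.0250.

z = -1.959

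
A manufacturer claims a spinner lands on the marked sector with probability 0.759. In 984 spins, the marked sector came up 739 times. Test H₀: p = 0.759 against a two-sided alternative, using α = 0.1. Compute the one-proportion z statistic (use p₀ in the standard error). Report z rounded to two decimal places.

z = -0.59

p̂ = 739/984 = 0.7510.
SE = √(p₀(1−p₀)/n) = √(0.18292/984) = 0.0136.
z = (0.7510 − 0.759)/0.0136 = -0.0080/0.0136 = -0.59.
Two-sided p-value ≈ 2·Φ(−0.586) = 0.5582; since p > α = 0.1, fail to reject H₀.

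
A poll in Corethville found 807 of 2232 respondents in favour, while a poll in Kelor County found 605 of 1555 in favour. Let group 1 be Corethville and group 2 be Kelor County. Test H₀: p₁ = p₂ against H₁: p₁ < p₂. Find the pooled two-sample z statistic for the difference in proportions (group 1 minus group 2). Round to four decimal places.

z = -1.7222

p̂₁ = 807/2232 ≈ 0.361559, p̂₂ = 605/1555 ≈ 0.389068.
Pooled p̂ = (807+605)/(2232+1555) = 1412/3787 = 0.372855.
SE = √(p̂(1−p̂)(1/n₁+1/n₂)) = √(0.372855·0.627145·0.00109112) = √(0.00025514) = 0.015973.
z = (0.361559 − 0.389068)/0.015973 = -0.027509/0.015973 = -1.7222.
p-value = P(Z < -1.722) ≈ 0.0425.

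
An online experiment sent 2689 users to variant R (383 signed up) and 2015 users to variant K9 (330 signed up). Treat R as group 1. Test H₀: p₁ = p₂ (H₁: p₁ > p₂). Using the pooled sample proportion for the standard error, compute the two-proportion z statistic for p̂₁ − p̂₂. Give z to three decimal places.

p̂₁ = 383/2689 ≈ 0.142432, p̂₂ = 330/2015 ≈ 0.163772.
Pooled p̂ = (383+330)/(2689+2015) = 713/4704 = 0.151573.
SE = √(p̂(1−p̂)(1/n₁+1/n₂)) = √(0.151573·0.848427·0.000868163) = √(0.000111645) = 0.010566.
z = (0.142432 − 0.163772)/0.010566 = -0.021340/0.010566 = -2.020.

z = -2.020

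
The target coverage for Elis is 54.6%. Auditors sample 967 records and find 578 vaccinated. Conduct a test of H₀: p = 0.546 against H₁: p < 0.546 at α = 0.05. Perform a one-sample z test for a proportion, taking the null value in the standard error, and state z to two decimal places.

z = 3.23

p̂ = 578/967 ≈ 0.5977.
Standard error under H₀: √(0.546×0.454/967) = 0.0160.
z = (0.5977 − 0.546)/0.0160 = 0.0517/0.0160 = 3.23.
p-value = P(Z < 3.231) ≈ 0.9994, so at α = 0.05 we fail to reject H₀.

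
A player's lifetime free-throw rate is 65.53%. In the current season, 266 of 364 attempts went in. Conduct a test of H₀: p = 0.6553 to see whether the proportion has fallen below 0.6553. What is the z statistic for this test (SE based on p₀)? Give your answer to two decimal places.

p̂ = 266/364 ≈ 0.7308.
SE = √(p₀(1−p₀)/n) = √(0.22588/364) = 0.0249.
z = (0.7308 − 0.6553)/0.0249 = 0.0755/0.0249 = 3.03.
p-value = P(Z < 3.030) ≈ 0.9988.

z = 3.03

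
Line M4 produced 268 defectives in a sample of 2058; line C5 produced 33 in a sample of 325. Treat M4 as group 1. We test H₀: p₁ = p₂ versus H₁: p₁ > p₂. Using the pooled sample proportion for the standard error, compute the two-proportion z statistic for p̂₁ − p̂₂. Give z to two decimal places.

p̂₁ = 268/2058 = 0.1302, p̂₂ = 33/325 = 0.1015.
Pooled p̂ = (268+33)/(2058+325) = 301/2383 = 0.1263.
SE = √(0.110357 × 0.00356283) = 0.0198.
z = (0.1302 − 0.1015)/0.0198 = 0.0287/0.0198 = 1.45.

z = 1.45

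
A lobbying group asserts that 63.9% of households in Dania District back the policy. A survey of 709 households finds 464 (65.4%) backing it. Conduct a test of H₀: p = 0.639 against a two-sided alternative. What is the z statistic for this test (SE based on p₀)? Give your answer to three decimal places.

z = 0.856

p̂ = 464/709 = 0.65444.
Standard error under H₀: √(0.639×0.361/709) = 0.01804.
z = (0.65444 − 0.639)/0.01804 = 0.01544/0.01804 = 0.856.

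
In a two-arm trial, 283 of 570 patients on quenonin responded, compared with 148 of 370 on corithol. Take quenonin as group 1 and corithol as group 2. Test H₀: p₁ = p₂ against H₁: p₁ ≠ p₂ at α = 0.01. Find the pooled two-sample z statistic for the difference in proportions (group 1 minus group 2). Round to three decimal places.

p̂₁ = 283/570 = 0.496491, p̂₂ = 148/370 = 0.400000.
Pooled p̂ = (283+148)/(570+370) = 431/940 = 0.458511.
SE = √(0.248279 × 0.00445709) = 0.033266.
z = (0.496491 − 0.400000)/0.033266 = 0.096491/0.033266 = 2.901.
p-value = 2·P(Z > 2.901) ≈ 0.0037. With α = 0.01, reject H₀.

z = 2.901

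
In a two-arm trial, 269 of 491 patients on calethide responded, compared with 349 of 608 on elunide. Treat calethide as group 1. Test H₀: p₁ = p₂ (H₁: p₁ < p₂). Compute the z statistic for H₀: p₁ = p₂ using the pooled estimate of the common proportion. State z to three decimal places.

z = -0.869

p̂₁ = 269/491 ≈ 0.54786, p̂₂ = 349/608 ≈ 0.57401.
Pooled p̂ = (269+349)/(491+608) = 618/1099 = 0.56233.
SE = √(p̂(1−p̂)(1/n₁+1/n₂)) = √(0.56233·0.43767·0.0036814) = √(0.000906047) = 0.03010.
z = (0.54786 − 0.57401)/0.03010 = -0.02615/0.03010 = -0.869.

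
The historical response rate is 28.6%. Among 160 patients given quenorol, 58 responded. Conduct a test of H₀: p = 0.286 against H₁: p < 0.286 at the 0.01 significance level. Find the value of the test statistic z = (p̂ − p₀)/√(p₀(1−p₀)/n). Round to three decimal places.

p̂ = 58/160 ≈ 0.362500.
Standard error under H₀: √(0.286×0.714/160) = 0.035725.
z = (0.362500 − 0.286)/0.035725 = 0.076500/0.035725 = 2.141.
p-value = P(Z < 2.141) ≈ 0.9839. With α = 0.01, fail to reject H₀.

z = 2.141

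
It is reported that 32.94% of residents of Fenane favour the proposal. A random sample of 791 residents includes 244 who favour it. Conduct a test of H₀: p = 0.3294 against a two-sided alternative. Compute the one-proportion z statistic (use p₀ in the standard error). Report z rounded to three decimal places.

z = -1.252

p̂ = 244/791 = 0.308470.
Under H₀, SE = √(0.3294·0.6706/791) = √(0.000279261) = 0.016711.
z = (0.308470 − 0.3294)/0.016711 = -0.020930/0.016711 = -1.252.
p-value = 2·P(Z > 1.252) ≈ 0.2104.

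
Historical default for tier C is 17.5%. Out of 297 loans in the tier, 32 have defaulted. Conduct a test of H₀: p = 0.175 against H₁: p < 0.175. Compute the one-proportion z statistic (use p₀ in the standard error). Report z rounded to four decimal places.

p̂ = 32/297 ≈ 0.107744.
SE = √(p₀(1−p₀)/n) = √(0.14437/297) = 0.022048.
z = (0.107744 − 0.175)/0.022048 = -0.067256/0.022048 = -3.0504.

z = -3.0504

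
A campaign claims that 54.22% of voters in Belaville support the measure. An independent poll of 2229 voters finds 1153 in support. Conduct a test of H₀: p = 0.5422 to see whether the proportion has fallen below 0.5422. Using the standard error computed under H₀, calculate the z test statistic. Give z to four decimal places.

z = -2.3622

p̂ = 1153/2229 ≈ 0.517272.
Standard error under H₀: √(0.5422×0.4578/2229) = 0.010553.
z = (0.517272 − 0.5422)/0.010553 = -0.024928/0.010553 = -2.3622.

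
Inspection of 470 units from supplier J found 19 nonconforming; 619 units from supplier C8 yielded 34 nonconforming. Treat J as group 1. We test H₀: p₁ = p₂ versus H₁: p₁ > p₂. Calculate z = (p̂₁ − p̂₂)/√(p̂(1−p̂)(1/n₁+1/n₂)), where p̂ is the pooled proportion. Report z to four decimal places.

p̂₁ = 19/470 ≈ 0.0404255, p̂₂ = 34/619 ≈ 0.0549273.
Pooled p̂ = (19+34)/(470+619) = 53/1089 = 0.0486685.
SE = √(p̂(1−p̂)(1/n₁+1/n₂)) = √(0.0486685·0.9513315·0.00374317) = √(0.000173308) = 0.0131647.
z = (0.0404255 − 0.0549273)/0.0131647 = -0.0145018/0.0131647 = -1.1016.
p-value = P(Z > -1.102) ≈ 0.8647.

z = -1.1016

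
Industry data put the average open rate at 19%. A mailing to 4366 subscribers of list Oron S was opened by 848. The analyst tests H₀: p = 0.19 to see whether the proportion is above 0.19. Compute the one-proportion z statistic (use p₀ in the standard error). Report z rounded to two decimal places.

z = 0.71

p̂ = 848/4366 = 0.1942.
Under H₀, SE = √(0.19·0.81/4366) = √(3.52497e-05) = 0.0059.
z = (0.1942 − 0.19)/0.0059 = 0.0042/0.0059 = 0.71.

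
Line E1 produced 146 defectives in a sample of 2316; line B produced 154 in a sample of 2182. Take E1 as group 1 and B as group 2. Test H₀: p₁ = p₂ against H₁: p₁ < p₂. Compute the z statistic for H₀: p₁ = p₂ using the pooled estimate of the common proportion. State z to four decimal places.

p̂₁ = 146/2316 ≈ 0.0630397, p̂₂ = 154/2182 ≈ 0.0705775.
Pooled p̂ = (146+154)/(2316+2182) = 300/4498 = 0.0666963.
SE = √(p̂(1−p̂)(1/n₁+1/n₂)) = √(0.0666963·0.9333037·0.000890074) = √(5.54053e-05) = 0.0074435.
z = (0.0630397 − 0.0705775)/0.0074435 = -0.0075378/0.0074435 = -1.0127.
p-value = P(Z < -1.013) ≈ 0.1556.

z = -1.0127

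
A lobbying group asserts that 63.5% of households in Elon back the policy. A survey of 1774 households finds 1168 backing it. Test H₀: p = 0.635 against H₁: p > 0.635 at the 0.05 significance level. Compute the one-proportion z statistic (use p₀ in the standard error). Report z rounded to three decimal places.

p̂ = 1168/1774 = 0.65840.
Under H₀, SE = √(0.635·0.365/1774) = √(0.000130651) = 0.01143.
z = (0.65840 − 0.635)/0.01143 = 0.02340/0.01143 = 2.047.
p-value = P(Z > 2.047) ≈ 0.0203. With α = 0.05, reject H₀.

z = 2.047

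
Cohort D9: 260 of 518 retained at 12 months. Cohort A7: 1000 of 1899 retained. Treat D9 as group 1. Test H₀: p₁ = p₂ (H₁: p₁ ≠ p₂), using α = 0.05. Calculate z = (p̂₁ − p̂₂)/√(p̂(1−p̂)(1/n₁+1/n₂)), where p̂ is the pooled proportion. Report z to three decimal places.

p̂₁ = 260/518 = 0.50193, p̂₂ = 1000/1899 = 0.52659.
Pooled p̂ = (260+1000)/(518+1899) = 1260/2417 = 0.52131.
SE = √(0.249546 × 0.00245709) = 0.02476.
z = (0.50193 − 0.52659)/0.02476 = -0.02466/0.02476 = -0.996.
Two-sided p-value ≈ 2·Φ(−0.996) = 0.3193, so at α = 0.05 we fail to reject H₀.

z = -0.996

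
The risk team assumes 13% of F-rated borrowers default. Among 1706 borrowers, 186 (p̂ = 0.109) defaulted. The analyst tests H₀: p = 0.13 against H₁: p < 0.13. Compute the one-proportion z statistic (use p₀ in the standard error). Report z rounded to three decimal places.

p̂ = 186/1706 ≈ 0.10903.
Standard error under H₀: √(0.13×0.87/1706) = 0.00814.
z = (0.10903 − 0.13)/0.00814 = -0.02097/0.00814 = -2.576.

z = -2.576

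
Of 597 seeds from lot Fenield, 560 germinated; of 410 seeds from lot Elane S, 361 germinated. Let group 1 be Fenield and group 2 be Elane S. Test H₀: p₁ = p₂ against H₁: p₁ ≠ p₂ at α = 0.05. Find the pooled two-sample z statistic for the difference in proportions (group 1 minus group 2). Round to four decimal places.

p̂₁ = 560/597 = 0.938023, p̂₂ = 361/410 = 0.880488.
Pooled p̂ = (560+361)/(597+410) = 921/1007 = 0.914598.
SE = √(0.0781087 × 0.00411407) = 0.017926.
z = (0.938023 − 0.880488)/0.017926 = 0.057535/0.017926 = 3.2096.
p-value = 2·P(Z > 3.210) ≈ 0.0013. With α = 0.05, reject H₀.

z = 3.2096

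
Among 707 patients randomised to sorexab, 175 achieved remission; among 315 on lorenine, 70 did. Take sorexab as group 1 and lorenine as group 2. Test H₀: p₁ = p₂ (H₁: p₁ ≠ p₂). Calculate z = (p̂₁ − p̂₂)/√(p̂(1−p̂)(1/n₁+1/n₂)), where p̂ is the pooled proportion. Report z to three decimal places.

z = 0.875

p̂₁ = 175/707 = 0.24752, p̂₂ = 70/315 = 0.22222.
Pooled p̂ = (175+70)/(707+315) = 245/1022 = 0.23973.
SE = √(p̂(1−p̂)(1/n₁+1/n₂)) = √(0.23973·0.76027·0.00458903) = √(0.000836385) = 0.02892.
z = (0.24752 − 0.22222)/0.02892 = 0.02530/0.02892 = 0.875.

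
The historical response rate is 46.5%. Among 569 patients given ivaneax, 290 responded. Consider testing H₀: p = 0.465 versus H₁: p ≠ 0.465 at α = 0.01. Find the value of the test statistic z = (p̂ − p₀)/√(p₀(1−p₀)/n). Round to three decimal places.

z = 2.136

p̂ = 290/569 ≈ 0.50967.
Under H₀, SE = √(0.465·0.535/569) = √(0.000437214) = 0.02091.
z = (0.50967 − 0.465)/0.02091 = 0.04467/0.02091 = 2.136.
Two-sided p-value ≈ 2·Φ(−2.136) = 0.0327, so at α = 0.01 we fail to reject H₀.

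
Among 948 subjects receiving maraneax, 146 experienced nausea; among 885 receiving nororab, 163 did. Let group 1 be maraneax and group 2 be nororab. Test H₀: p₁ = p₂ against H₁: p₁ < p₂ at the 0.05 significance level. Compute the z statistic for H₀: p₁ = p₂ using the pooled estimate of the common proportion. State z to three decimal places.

z = -1.724

p̂₁ = 146/948 ≈ 0.15401, p̂₂ = 163/885 ≈ 0.18418.
Pooled p̂ = (146+163)/(948+885) = 309/1833 = 0.16858.
SE = √(p̂(1−p̂)(1/n₁+1/n₂)) = √(0.16858·0.83142·0.0021848) = √(0.000306217) = 0.01750.
z = (0.15401 − 0.18418)/0.01750 = -0.03017/0.01750 = -1.724.
p-value = P(Z < -1.724) ≈ 0.0423; since p < α = 0.05, reject H₀.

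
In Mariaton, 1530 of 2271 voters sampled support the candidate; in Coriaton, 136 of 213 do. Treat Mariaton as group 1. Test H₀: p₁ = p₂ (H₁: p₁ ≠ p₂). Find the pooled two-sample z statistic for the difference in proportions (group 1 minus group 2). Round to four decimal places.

z = 1.0456

p̂₁ = 1530/2271 ≈ 0.673712, p̂₂ = 136/213 ≈ 0.638498.
Pooled p̂ = (1530+136)/(2271+213) = 1666/2484 = 0.670692.
SE = √(p̂(1−p̂)(1/n₁+1/n₂)) = √(0.670692·0.329308·0.00513517) = √(0.00113417) = 0.033678.
z = (0.673712 − 0.638498)/0.033678 = 0.035214/0.033678 = 1.0456.
Two-sided p-value ≈ 2·Φ(−1.046) = 0.2957.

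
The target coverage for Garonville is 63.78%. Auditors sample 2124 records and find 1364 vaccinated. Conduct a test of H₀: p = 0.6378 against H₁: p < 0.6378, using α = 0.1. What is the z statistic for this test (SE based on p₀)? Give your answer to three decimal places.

z = 0.420

p̂ = 1364/2124 ≈ 0.64218.
SE = √(p₀(1−p₀)/n) = √(0.23101/2124) = 0.01043.
z = (0.64218 − 0.6378)/0.01043 = 0.00438/0.01043 = 0.420.
p-value = P(Z < 0.420) ≈ 0.6629, so at α = 0.1 we fail to reject H₀.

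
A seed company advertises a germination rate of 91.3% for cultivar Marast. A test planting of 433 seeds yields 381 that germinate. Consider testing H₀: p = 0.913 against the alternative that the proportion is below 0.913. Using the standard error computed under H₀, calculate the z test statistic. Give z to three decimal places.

p̂ = 381/433 ≈ 0.879908.
Under H₀, SE = √(0.913·0.087/433) = √(0.000183443) = 0.013544.
z = (0.879908 − 0.913)/0.013544 = -0.033092/0.013544 = -2.443.
p-value = P(Z < -2.443) ≈ 0.0073.

z = -2.443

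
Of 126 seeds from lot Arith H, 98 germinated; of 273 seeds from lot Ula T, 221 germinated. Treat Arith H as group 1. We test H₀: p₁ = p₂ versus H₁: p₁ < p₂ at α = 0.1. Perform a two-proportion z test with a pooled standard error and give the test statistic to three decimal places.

p̂₁ = 98/126 ≈ 0.77778, p̂₂ = 221/273 ≈ 0.80952.
Pooled p̂ = (98+221)/(126+273) = 319/399 = 0.79950.
SE = √(0.160301 × 0.0115995) = 0.04312.
z = (0.77778 − 0.80952)/0.04312 = -0.03174/0.04312 = -0.736.
p-value = P(Z < -0.736) ≈ 0.2308; since p > α = 0.1, fail to reject H₀.

z = -0.736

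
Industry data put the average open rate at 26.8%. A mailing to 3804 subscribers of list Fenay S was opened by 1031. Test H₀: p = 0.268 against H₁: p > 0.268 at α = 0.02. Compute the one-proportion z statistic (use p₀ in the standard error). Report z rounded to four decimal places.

p̂ = 1031/3804 ≈ 0.2710305.
Under H₀, SE = √(0.268·0.732/3804) = √(5.1571e-05) = 0.0071813.
z = (0.2710305 − 0.268)/0.0071813 = 0.0030305/0.0071813 = 0.4220.
p-value = P(Z > 0.422) ≈ 0.3365, so at α = 0.02 we fail to reject H₀.

z = 0.4220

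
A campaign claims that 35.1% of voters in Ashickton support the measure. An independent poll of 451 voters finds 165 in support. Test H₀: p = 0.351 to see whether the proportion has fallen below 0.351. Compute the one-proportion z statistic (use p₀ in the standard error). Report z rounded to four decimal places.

z = 0.6609

p̂ = 165/451 ≈ 0.365854.
SE = √(p₀(1−p₀)/n) = √(0.2278/451) = 0.022474.
z = (0.365854 − 0.351)/0.022474 = 0.014854/0.022474 = 0.6609.
p-value = P(Z < 0.661) ≈ 0.7457.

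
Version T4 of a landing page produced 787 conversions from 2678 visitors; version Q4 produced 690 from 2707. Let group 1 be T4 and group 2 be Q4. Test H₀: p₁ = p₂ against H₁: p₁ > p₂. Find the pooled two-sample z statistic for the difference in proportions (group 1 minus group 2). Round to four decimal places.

z = 3.2058

p̂₁ = 787/2678 = 0.2938760, p̂₂ = 690/2707 = 0.2548947.
Pooled p̂ = (787+690)/(2678+2707) = 1477/5385 = 0.2742804.
SE = √(p̂(1−p̂)(1/n₁+1/n₂)) = √(0.2742804·0.7257196·0.000742826) = √(0.00014786) = 0.0121598.
z = (0.2938760 − 0.2548947)/0.0121598 = 0.0389813/0.0121598 = 3.2058.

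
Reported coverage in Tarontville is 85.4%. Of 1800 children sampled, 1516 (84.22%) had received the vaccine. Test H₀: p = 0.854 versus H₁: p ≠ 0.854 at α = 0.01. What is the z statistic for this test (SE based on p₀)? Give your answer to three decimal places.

p̂ = 1516/1800 = 0.842222.
Standard error under H₀: √(0.854×0.146/1800) = 0.008323.
z = (0.842222 − 0.854)/0.008323 = -0.011778/0.008323 = -1.415.
p-value = 2·P(Z > 1.415) ≈ 0.1570, so at α = 0.01 we fail to reject H₀.

z = -1.415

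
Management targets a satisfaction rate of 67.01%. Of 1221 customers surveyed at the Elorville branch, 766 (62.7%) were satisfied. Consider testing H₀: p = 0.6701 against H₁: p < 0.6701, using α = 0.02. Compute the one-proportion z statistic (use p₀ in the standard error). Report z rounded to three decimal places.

p̂ = 766/1221 ≈ 0.627355.
SE = √(p₀(1−p₀)/n) = √(0.22107/1221) = 0.013456.
z = (0.627355 − 0.6701)/0.013456 = -0.042745/0.013456 = -3.177.
p-value = P(Z < -3.177) ≈ 0.0007. With α = 0.02, reject H₀.

z = -3.177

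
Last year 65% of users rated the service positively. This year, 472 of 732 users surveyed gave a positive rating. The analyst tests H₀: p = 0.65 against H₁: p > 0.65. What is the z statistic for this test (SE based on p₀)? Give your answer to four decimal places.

p̂ = 472/732 = 0.644809.
Under H₀, SE = √(0.65·0.35/732) = √(0.000310792) = 0.017629.
z = (0.644809 − 0.65)/0.017629 = -0.005191/0.017629 = -0.2945.

z = -0.2945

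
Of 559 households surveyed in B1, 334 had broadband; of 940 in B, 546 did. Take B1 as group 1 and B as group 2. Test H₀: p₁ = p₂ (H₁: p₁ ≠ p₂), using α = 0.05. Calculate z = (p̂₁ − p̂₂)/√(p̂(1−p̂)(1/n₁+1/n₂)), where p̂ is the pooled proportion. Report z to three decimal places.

p̂₁ = 334/559 = 0.59750, p̂₂ = 546/940 = 0.58085.
Pooled p̂ = (334+546)/(559+940) = 880/1499 = 0.58706.
SE = √(0.242421 × 0.00285274) = 0.02630.
z = (0.59750 − 0.58085)/0.02630 = 0.01665/0.02630 = 0.633.
p-value = 2·P(Z > 0.633) ≈ 0.5268, so at α = 0.05 we fail to reject H₀.

z = 0.633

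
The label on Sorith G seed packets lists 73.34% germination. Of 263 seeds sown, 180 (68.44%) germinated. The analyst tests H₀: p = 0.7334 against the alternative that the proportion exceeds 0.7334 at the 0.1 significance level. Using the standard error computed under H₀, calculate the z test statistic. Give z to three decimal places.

p̂ = 180/263 = 0.684411.
Under H₀, SE = √(0.7334·0.2666/263) = √(0.000743439) = 0.027266.
z = (0.684411 − 0.7334)/0.027266 = -0.048989/0.027266 = -1.797.
p-value = P(Z > -1.797) ≈ 0.9638, so at α = 0.1 we fail to reject H₀.

z = -1.797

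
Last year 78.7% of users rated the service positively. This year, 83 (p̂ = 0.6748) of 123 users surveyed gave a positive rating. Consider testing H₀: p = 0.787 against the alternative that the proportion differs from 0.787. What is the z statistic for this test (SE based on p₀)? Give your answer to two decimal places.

z = -3.04

p̂ = 83/123 ≈ 0.6748.
Standard error under H₀: √(0.787×0.213/123) = 0.0369.
z = (0.6748 − 0.787)/0.0369 = -0.1122/0.0369 = -3.04.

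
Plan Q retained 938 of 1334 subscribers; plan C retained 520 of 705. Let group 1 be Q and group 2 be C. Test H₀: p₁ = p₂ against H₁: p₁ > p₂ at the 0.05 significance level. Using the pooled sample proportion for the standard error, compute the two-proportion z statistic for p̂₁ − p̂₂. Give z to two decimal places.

z = -1.64

p̂₁ = 938/1334 = 0.7031, p̂₂ = 520/705 = 0.7376.
Pooled p̂ = (938+520)/(1334+705) = 1458/2039 = 0.7151.
SE = √(p̂(1−p̂)(1/n₁+1/n₂)) = √(0.7151·0.2849·0.00216806) = √(0.000441745) = 0.0210.
z = (0.7031 − 0.7376)/0.0210 = -0.0345/0.0210 = -1.64.
p-value = P(Z > -1.639) ≈ 0.9494. With α = 0.05, fail to reject H₀.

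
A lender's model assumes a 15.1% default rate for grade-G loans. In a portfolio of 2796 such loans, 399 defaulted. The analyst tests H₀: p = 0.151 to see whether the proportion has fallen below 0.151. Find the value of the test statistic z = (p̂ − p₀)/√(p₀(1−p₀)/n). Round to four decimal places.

z = -1.2252

p̂ = 399/2796 ≈ 0.142704.
Standard error under H₀: √(0.151×0.849/2796) = 0.006771.
z = (0.142704 − 0.151)/0.006771 = -0.008296/0.006771 = -1.2252.
p-value = P(Z < -1.225) ≈ 0.1103.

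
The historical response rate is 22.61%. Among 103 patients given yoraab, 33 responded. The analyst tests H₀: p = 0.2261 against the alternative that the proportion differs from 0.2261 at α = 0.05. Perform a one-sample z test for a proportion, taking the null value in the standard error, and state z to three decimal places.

z = 2.288

p̂ = 33/103 = 0.320388.
SE = √(p₀(1−p₀)/n) = √(0.17498/103) = 0.041217.
z = (0.320388 − 0.2261)/0.041217 = 0.094288/0.041217 = 2.288.
Two-sided p-value ≈ 2·Φ(−2.288) = 0.0222; since p < α = 0.05, reject H₀.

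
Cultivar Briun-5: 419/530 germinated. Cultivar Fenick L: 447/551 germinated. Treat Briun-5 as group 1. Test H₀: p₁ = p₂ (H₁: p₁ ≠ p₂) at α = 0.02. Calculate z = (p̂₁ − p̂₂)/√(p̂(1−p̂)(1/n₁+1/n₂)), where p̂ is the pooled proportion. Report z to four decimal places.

z = -0.8518

p̂₁ = 419/530 = 0.790566, p̂₂ = 447/551 = 0.811252.
Pooled p̂ = (419+447)/(530+551) = 866/1081 = 0.801110.
SE = √(p̂(1−p̂)(1/n₁+1/n₂)) = √(0.801110·0.198890·0.00370167) = √(0.000589798) = 0.024286.
z = (0.790566 − 0.811252)/0.024286 = -0.020686/0.024286 = -0.8518.
p-value = 2·P(Z > 0.852) ≈ 0.3943, so at α = 0.02 we fail to reject H₀.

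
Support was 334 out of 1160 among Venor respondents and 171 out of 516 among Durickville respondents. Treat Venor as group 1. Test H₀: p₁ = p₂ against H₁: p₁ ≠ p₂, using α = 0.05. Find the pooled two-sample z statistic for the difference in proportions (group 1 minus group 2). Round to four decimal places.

z = -1.7902

p̂₁ = 334/1160 ≈ 0.287931, p̂₂ = 171/516 ≈ 0.331395.
Pooled p̂ = (334+171)/(1160+516) = 505/1676 = 0.301313.
SE = √(p̂(1−p̂)(1/n₁+1/n₂)) = √(0.301313·0.698687·0.00280005) = √(0.000589477) = 0.024279.
z = (0.287931 − 0.331395)/0.024279 = -0.043464/0.024279 = -1.7902.
p-value = 2·P(Z > 1.790) ≈ 0.0734. With α = 0.05, fail to reject H₀.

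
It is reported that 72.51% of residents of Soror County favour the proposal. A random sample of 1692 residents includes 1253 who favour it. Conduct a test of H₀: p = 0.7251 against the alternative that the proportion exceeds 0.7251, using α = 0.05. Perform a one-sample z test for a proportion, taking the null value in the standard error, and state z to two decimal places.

z = 1.42

p̂ = 1253/1692 = 0.74054.
SE = √(p₀(1−p₀)/n) = √(0.19933/1692) = 0.01085.
z = (0.74054 − 0.7251)/0.01085 = 0.01544/0.01085 = 1.42.
p-value = P(Z > 1.423) ≈ 0.0774. With α = 0.05, fail to reject H₀.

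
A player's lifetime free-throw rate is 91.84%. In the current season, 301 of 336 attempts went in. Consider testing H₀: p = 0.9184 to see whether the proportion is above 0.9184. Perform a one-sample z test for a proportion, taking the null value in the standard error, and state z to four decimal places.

z = -1.5110

p̂ = 301/336 = 0.895833.
Standard error under H₀: √(0.9184×0.0816/336) = 0.014935.
z = (0.895833 − 0.9184)/0.014935 = -0.022567/0.014935 = -1.5110.
p-value = P(Z > -1.511) ≈ 0.9346.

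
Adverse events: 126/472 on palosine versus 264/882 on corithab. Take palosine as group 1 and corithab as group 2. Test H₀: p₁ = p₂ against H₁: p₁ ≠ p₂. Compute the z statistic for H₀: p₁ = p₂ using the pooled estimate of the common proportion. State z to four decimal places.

p̂₁ = 126/472 = 0.266949, p̂₂ = 264/882 = 0.299320.
Pooled p̂ = (126+264)/(472+882) = 390/1354 = 0.288035.
SE = √(0.205071 × 0.00325243) = 0.025826.
z = (0.266949 − 0.299320)/0.025826 = -0.032371/0.025826 = -1.2534.
Two-sided p-value ≈ 2·Φ(−1.253) = 0.2101.

z = -1.2534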